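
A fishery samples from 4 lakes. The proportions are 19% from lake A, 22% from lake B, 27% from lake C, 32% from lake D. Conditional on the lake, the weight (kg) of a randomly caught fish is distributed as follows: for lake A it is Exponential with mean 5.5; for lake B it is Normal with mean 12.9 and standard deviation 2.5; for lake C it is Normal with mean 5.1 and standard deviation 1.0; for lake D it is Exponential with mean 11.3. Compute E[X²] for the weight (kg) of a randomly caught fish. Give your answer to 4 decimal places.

138.4945

For each component E[X²] = Var + (mean)², giving A: 60.5; B: 172.66; C: 27.01; D: 255.38.
Overall E[X²] = 0.19·60.5 + 0.22·172.66 + 0.27·27.01 + 0.32·255.38 = 138.495.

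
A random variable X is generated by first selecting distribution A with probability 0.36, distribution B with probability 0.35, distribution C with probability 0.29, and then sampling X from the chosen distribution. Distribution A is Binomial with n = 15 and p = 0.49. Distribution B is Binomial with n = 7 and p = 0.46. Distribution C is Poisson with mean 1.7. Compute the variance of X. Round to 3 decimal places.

8.167

Per component, A: μ=7.35, E[X²]=57.771; B: μ=3.22, E[X²]=12.1072; C: μ=1.7, E[X²]=4.59.
E[X] = 0.36·7.35 + 0.35·3.22 + 0.29·1.7 = 4.266.
E[X²] = 0.36·57.771 + 0.35·12.1072 + 0.29·4.59 = 26.3662.
Var(X) = E[X²] − (E[X])² = 26.3662 − 18.1988 = 8.16742.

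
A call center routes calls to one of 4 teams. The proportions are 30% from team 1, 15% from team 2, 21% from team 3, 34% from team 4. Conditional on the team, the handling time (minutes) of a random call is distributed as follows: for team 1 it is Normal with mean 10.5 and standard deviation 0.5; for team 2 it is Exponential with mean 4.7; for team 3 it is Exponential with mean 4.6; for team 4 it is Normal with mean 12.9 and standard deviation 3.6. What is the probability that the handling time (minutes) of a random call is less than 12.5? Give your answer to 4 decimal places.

0.7906

Conditional on each team, P(X < 12.5): 1: 0.999968; 2: 0.930022; 3: 0.933953; 4: 0.455764.
By total probability, P(X < 12.5) = 0.3·0.999968 + 0.15·0.930022 + 0.21·0.933953 + 0.34·0.455764 = 0.790584.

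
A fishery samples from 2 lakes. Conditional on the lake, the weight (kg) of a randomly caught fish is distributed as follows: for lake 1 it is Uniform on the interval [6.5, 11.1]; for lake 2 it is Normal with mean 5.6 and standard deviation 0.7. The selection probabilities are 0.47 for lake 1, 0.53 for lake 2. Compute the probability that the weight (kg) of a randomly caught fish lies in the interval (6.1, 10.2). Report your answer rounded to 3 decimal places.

Conditional on each lake, P(6.1 < X < 10.2): 1: 0.804348; 2: 0.237525.
By total probability, P(6.1 < X < 10.2) = 0.47·0.804348 + 0.53·0.237525 = 0.503932.

0.504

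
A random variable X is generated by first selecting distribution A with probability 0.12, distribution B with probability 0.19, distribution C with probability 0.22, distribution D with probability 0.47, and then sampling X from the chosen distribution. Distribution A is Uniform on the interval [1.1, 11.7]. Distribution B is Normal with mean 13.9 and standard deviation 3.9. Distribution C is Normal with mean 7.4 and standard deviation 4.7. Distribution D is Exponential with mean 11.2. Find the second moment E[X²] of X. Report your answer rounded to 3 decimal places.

For each component E[X²] = Var + (mean)², giving A: 50.3233; B: 208.42; C: 76.85; D: 250.88.
Overall E[X²] = 0.12·50.3233 + 0.19·208.42 + 0.22·76.85 + 0.47·250.88 = 180.459.

180.459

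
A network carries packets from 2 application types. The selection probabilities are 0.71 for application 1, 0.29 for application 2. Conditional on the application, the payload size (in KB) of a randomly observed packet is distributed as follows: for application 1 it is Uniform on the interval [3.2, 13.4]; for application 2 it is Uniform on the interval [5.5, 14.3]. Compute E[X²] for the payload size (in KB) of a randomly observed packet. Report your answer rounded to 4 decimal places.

85.3620

For each component E[X²] = Var + (mean)², giving 1: 77.56; 2: 104.463.
Overall E[X²] = 0.71·77.56 + 0.29·104.463 = 85.362.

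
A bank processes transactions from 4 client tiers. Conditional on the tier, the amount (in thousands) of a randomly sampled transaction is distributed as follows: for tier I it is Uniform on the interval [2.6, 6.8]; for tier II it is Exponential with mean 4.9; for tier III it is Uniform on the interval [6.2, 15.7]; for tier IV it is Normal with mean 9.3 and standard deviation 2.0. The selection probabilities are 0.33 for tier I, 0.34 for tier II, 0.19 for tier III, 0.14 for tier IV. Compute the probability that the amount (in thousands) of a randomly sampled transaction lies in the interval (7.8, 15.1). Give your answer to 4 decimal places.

Conditional on each tier, P(7.8 < X < 15.1): I: 0; II: 0.157667; III: 0.768421; IV: 0.771507.
By total probability, P(7.8 < X < 15.1) = 0.33·0 + 0.34·0.157667 + 0.19·0.768421 + 0.14·0.771507 = 0.307618.

0.3076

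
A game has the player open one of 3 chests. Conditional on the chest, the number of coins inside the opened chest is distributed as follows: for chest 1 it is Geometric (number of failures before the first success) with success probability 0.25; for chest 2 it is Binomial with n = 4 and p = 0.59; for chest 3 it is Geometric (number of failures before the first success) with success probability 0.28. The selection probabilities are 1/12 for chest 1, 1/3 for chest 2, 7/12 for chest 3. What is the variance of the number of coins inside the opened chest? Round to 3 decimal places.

6.709

Per component, 1: μ=3, E[X²]=21; 2: μ=2.36, E[X²]=6.5372; 3: μ=2.57143, E[X²]=15.7959.
E[X] = 0.0833333·3 + 0.333333·2.36 + 0.583333·2.57143 = 2.53667.
E[X²] = 0.0833333·21 + 0.333333·6.5372 + 0.583333·15.7959 = 13.1434.
Var(X) = E[X²] − (E[X])² = 13.1434 − 6.43468 = 6.70867.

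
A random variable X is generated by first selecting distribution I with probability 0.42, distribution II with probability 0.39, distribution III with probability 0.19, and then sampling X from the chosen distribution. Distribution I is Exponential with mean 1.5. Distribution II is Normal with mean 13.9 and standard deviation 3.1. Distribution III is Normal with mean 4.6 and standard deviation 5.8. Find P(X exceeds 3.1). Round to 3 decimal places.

0.557

Conditional on each component, P(X > 3.1): I: 0.126607; II: 0.999753; III: 0.602036.
By total probability, P(X > 3.1) = 0.42·0.126607 + 0.39·0.999753 + 0.19·0.602036 = 0.557465.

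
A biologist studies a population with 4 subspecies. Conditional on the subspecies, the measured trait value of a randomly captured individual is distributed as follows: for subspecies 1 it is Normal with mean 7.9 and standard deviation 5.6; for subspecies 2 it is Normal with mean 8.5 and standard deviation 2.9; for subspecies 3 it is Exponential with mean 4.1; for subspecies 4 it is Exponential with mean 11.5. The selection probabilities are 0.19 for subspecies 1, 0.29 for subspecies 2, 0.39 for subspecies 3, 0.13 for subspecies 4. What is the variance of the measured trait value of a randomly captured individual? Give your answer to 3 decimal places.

Per component, 1: μ=7.9, E[X²]=93.77; 2: μ=8.5, E[X²]=80.66; 3: μ=4.1, E[X²]=33.62; 4: μ=11.5, E[X²]=264.5.
E[X] = 0.19·7.9 + 0.29·8.5 + 0.39·4.1 + 0.13·11.5 = 7.06.
E[X²] = 0.19·93.77 + 0.29·80.66 + 0.39·33.62 + 0.13·264.5 = 88.7045.
Var(X) = E[X²] − (E[X])² = 88.7045 − 49.8436 = 38.8609.

38.861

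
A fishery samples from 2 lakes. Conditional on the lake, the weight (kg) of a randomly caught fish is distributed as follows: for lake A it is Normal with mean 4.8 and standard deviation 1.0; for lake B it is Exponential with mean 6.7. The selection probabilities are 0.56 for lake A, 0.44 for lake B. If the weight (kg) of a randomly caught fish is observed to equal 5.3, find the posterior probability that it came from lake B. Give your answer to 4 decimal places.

Likelihoods f(5.3 | ·): A: 0.352065; B: 0.0676673.
Posterior ∝ prior × likelihood. Numerator for B: 0.44·0.0676673 = 0.0297736.
Normalizing constant: 0.56·0.352065 + 0.44·0.0676673 = 0.22693.
P(B | observation) = 0.0297736 / 0.22693 = 0.131202.

0.1312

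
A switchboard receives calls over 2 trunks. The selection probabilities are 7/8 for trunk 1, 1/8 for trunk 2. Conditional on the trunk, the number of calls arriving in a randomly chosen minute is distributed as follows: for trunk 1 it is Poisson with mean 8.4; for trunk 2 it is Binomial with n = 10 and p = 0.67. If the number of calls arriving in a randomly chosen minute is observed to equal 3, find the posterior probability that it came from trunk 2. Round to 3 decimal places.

0.090

Likelihoods P(X=3 | ·): 1: 0.0222133; 2: 0.0153817.
Posterior ∝ prior × likelihood. Numerator for 2: 0.125·0.0153817 = 0.00192271.
Normalizing constant: 0.875·0.0222133 + 0.125·0.0153817 = 0.0213593.
P(2 | observation) = 0.00192271 / 0.0213593 = 0.0900172.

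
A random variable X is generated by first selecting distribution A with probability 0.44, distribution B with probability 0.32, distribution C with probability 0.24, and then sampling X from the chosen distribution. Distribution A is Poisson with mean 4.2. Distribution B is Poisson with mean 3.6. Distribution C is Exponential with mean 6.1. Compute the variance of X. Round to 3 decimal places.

12.842

Per component, A: μ=4.2, E[X²]=21.84; B: μ=3.6, E[X²]=16.56; C: μ=6.1, E[X²]=74.42.
E[X] = 0.44·4.2 + 0.32·3.6 + 0.24·6.1 = 4.464.
E[X²] = 0.44·21.84 + 0.32·16.56 + 0.24·74.42 = 32.7696.
Var(X) = E[X²] − (E[X])² = 32.7696 − 19.9273 = 12.8423.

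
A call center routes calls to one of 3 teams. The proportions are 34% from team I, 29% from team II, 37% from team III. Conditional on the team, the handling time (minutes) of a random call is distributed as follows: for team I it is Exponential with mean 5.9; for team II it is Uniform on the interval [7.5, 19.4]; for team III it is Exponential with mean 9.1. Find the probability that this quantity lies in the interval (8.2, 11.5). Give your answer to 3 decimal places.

Conditional on each team, P(8.2 < X < 11.5): I: 0.106723; II: 0.277311; III: 0.123527.
By total probability, P(8.2 < X < 11.5) = 0.34·0.106723 + 0.29·0.277311 + 0.37·0.123527 = 0.162411.

0.162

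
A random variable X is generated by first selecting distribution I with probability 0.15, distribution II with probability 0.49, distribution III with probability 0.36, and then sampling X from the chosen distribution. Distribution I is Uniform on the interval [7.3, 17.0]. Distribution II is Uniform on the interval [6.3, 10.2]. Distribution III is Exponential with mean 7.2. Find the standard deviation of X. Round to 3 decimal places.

4.806

Per component, I: μ=12.15, E[X²]=155.463; II: μ=8.25, E[X²]=69.33; III: μ=7.2, E[X²]=103.68.
E[X] = 0.15·12.15 + 0.49·8.25 + 0.36·7.2 = 8.457.
E[X²] = 0.15·155.463 + 0.49·69.33 + 0.36·103.68 = 94.616.
Var(X) = E[X²] − (E[X])² = 94.616 − 71.5208 = 23.0952.
SD(X) = √23.0952 = 4.80574.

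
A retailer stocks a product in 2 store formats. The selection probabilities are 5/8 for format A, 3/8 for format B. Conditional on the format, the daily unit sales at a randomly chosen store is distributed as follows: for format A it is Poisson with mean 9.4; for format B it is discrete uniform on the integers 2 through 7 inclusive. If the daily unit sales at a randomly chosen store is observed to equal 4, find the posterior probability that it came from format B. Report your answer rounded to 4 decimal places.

0.7880

Likelihoods P(X=4 | ·): A: 0.0269111; B: 0.166667.
Posterior ∝ prior × likelihood. Numerator for B: 0.375·0.166667 = 0.0625.
Normalizing constant: 0.625·0.0269111 + 0.375·0.166667 = 0.0793195.
P(B | observation) = 0.0625 / 0.0793195 = 0.787953.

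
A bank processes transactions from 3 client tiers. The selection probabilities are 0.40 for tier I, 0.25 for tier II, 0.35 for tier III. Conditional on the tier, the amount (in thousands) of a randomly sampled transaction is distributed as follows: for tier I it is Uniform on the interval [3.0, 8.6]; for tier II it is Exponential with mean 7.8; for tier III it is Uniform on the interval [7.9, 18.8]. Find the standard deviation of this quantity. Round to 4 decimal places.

5.5494

Per component, I: μ=5.8, E[X²]=36.2533; II: μ=7.8, E[X²]=121.68; III: μ=13.35, E[X²]=188.123.
E[X] = 0.4·5.8 + 0.25·7.8 + 0.35·13.35 = 8.9425.
E[X²] = 0.4·36.2533 + 0.25·121.68 + 0.35·188.123 = 110.765.
Var(X) = E[X²] − (E[X])² = 110.765 − 79.9683 = 30.7962.
SD(X) = √30.7962 = 5.54943.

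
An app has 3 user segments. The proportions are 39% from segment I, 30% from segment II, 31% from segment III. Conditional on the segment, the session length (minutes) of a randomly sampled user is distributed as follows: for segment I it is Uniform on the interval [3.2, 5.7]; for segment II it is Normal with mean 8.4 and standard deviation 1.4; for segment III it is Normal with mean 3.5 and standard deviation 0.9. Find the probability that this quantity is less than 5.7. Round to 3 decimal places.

Conditional on each segment, P(X < 5.7): I: 1; II: 0.026892; III: 0.992746.
By total probability, P(X < 5.7) = 0.39·1 + 0.3·0.026892 + 0.31·0.992746 = 0.705819.

0.706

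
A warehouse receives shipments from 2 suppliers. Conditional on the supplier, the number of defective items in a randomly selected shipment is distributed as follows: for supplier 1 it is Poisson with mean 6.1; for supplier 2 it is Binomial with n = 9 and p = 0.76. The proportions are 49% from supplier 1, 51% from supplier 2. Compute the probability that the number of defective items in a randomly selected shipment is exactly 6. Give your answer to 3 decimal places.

Conditional on each supplier, P(X = 6): 1: 0.160491; 2: 0.223766.
By total probability, P(X = 6) = 0.49·0.160491 + 0.51·0.223766 = 0.192761.

0.193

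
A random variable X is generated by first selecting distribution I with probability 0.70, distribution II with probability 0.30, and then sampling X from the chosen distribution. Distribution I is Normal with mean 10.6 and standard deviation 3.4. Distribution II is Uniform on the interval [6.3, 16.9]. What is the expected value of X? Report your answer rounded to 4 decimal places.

10.9000

Component means — I: 10.6; II: 11.6.
E[X] = 0.7·10.6 + 0.3·11.6 = 10.9.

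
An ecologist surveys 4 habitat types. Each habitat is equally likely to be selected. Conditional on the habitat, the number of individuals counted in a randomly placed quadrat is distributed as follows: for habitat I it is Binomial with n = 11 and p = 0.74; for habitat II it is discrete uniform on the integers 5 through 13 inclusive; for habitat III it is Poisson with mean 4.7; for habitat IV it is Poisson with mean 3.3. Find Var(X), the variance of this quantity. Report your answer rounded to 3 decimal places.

Per component, I: μ=8.14, E[X²]=68.376; II: μ=9, E[X²]=87.6667; III: μ=4.7, E[X²]=26.79; IV: μ=3.3, E[X²]=14.19.
E[X] = 0.25·8.14 + 0.25·9 + 0.25·4.7 + 0.25·3.3 = 6.285.
E[X²] = 0.25·68.376 + 0.25·87.6667 + 0.25·26.79 + 0.25·14.19 = 49.2557.
Var(X) = E[X²] − (E[X])² = 49.2557 − 39.5012 = 9.75444.

9.754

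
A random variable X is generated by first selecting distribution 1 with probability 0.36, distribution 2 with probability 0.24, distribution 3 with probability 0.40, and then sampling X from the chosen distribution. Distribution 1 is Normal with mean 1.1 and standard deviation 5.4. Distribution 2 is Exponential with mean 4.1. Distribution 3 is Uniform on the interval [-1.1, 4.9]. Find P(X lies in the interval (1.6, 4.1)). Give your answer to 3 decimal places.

0.303

Conditional on each component, P(1.6 < X < 4.1): 1: 0.173856; 2: 0.309012; 3: 0.416667.
By total probability, P(1.6 < X < 4.1) = 0.36·0.173856 + 0.24·0.309012 + 0.4·0.416667 = 0.303418.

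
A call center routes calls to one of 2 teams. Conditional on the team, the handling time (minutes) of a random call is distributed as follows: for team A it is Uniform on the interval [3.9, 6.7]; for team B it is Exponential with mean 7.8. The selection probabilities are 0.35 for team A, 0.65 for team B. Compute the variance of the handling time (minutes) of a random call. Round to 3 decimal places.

41.197

Per component, A: μ=5.3, E[X²]=28.7433; B: μ=7.8, E[X²]=121.68.
E[X] = 0.35·5.3 + 0.65·7.8 = 6.925.
E[X²] = 0.35·28.7433 + 0.65·121.68 = 89.1522.
Var(X) = E[X²] − (E[X])² = 89.1522 − 47.9556 = 41.1965.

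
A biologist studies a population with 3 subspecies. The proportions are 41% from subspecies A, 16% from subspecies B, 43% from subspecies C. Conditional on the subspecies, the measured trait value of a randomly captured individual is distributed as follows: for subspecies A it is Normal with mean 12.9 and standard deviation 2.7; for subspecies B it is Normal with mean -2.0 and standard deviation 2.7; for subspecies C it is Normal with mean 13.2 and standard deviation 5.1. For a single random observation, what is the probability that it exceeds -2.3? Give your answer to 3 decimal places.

0.927

Conditional on each subspecies, P(X > -2.3): A: 1; B: 0.544236; C: 0.998814.
By total probability, P(X > -2.3) = 0.41·1 + 0.16·0.544236 + 0.43·0.998814 = 0.926568.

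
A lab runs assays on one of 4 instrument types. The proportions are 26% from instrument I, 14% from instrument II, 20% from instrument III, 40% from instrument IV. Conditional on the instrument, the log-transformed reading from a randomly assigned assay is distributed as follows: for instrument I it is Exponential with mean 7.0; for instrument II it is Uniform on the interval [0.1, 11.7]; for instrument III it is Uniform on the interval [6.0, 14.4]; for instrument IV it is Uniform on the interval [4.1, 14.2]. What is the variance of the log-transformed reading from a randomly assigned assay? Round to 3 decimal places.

21.141

Per component, I: μ=7, E[X²]=98; II: μ=5.9, E[X²]=46.0233; III: μ=10.2, E[X²]=109.92; IV: μ=9.15, E[X²]=92.2233.
E[X] = 0.26·7 + 0.14·5.9 + 0.2·10.2 + 0.4·9.15 = 8.346.
E[X²] = 0.26·98 + 0.14·46.0233 + 0.2·109.92 + 0.4·92.2233 = 90.7966.
Var(X) = E[X²] − (E[X])² = 90.7966 − 69.6557 = 21.1409.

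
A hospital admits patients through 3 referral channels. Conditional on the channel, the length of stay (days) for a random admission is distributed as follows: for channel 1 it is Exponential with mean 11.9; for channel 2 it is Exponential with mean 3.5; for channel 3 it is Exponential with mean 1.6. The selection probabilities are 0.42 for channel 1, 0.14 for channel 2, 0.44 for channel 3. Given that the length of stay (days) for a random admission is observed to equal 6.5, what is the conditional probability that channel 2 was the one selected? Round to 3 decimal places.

Likelihoods f(6.5 | ·): 1: 0.0486669; 2: 0.0446052; 3: 0.0107537.
Posterior ∝ prior × likelihood. Numerator for 2: 0.14·0.0446052 = 0.00624472.
Normalizing constant: 0.42·0.0486669 + 0.14·0.0446052 + 0.44·0.0107537 = 0.0314164.
P(2 | observation) = 0.00624472 / 0.0314164 = 0.198772.

0.199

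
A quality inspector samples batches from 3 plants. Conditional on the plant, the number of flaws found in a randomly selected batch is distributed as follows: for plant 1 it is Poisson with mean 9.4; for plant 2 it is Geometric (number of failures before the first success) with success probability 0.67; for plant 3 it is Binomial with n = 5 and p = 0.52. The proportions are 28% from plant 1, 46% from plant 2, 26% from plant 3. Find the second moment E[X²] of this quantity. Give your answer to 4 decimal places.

29.9046

For each component E[X²] = Var + (mean)², giving 1: 97.76; 2: 0.977723; 3: 8.008.
Overall E[X²] = 0.28·97.76 + 0.46·0.977723 + 0.26·8.008 = 29.9046.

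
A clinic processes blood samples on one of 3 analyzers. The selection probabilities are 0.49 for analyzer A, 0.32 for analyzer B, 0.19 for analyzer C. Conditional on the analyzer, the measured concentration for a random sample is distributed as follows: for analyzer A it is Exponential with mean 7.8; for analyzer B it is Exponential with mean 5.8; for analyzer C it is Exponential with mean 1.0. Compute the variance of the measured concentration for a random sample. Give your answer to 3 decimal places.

Per component, A: μ=7.8, E[X²]=121.68; B: μ=5.8, E[X²]=67.28; C: μ=1, E[X²]=2.
E[X] = 0.49·7.8 + 0.32·5.8 + 0.19·1 = 5.868.
E[X²] = 0.49·121.68 + 0.32·67.28 + 0.19·2 = 81.5328.
Var(X) = E[X²] − (E[X])² = 81.5328 − 34.4334 = 47.0994.

47.099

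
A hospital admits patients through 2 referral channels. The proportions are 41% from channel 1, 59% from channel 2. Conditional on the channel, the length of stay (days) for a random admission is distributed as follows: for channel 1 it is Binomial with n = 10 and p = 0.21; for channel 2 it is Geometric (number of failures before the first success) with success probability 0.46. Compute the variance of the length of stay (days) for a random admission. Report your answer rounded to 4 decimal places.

2.3933

Per component, 1: μ=2.1, E[X²]=6.069; 2: μ=1.17391, E[X²]=3.93006.
E[X] = 0.41·2.1 + 0.59·1.17391 = 1.55361.
E[X²] = 0.41·6.069 + 0.59·3.93006 = 4.80702.
Var(X) = E[X²] − (E[X])² = 4.80702 − 2.4137 = 2.39332.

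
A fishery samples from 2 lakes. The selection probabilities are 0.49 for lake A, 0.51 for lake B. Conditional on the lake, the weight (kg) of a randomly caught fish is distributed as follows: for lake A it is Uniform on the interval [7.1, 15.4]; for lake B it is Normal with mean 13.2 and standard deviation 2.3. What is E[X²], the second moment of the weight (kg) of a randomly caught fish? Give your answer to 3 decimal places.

For each component E[X²] = Var + (mean)², giving A: 132.303; B: 179.53.
Overall E[X²] = 0.49·132.303 + 0.51·179.53 = 156.389.

156.389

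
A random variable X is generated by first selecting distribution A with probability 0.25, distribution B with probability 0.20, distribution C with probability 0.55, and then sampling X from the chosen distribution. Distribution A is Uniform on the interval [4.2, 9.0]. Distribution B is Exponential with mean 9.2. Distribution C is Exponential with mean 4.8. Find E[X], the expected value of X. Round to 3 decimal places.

Component means — A: 6.6; B: 9.2; C: 4.8.
E[X] = 0.25·6.6 + 0.2·9.2 + 0.55·4.8 = 6.13.

6.130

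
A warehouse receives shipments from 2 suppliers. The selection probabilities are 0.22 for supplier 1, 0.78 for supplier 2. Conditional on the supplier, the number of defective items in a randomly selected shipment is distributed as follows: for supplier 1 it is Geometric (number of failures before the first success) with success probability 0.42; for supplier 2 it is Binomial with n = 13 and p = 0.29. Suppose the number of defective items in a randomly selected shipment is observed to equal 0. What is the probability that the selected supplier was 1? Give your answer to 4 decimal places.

0.9105

Likelihoods P(X=0 | ·): 1: 0.42; 2: 0.0116509.
Posterior ∝ prior × likelihood. Numerator for 1: 0.22·0.42 = 0.0924.
Normalizing constant: 0.22·0.42 + 0.78·0.0116509 = 0.101488.
P(1 | observation) = 0.0924 / 0.101488 = 0.910455.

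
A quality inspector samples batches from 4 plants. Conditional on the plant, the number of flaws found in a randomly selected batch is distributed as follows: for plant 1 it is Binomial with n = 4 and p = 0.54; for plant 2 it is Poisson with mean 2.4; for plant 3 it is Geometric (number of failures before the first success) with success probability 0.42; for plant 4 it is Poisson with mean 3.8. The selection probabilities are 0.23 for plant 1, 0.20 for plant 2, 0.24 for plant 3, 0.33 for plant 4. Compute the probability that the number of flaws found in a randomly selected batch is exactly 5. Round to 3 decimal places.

0.067

Conditional on each plant, P(X = 5): 1: 0; 2: 0.0601961; 3: 0.027567; 4: 0.147713.
By total probability, P(X = 5) = 0.23·0 + 0.2·0.0601961 + 0.24·0.027567 + 0.33·0.147713 = 0.0674005.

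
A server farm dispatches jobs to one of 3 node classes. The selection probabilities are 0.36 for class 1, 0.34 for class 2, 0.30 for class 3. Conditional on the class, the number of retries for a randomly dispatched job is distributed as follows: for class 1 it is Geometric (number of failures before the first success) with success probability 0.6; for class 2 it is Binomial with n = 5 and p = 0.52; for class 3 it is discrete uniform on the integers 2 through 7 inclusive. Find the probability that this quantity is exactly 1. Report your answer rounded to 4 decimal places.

Conditional on each class, P(X = 1): 1: 0.24; 2: 0.138019; 3: 0.
By total probability, P(X = 1) = 0.36·0.24 + 0.34·0.138019 + 0.3·0 = 0.133326.

0.1333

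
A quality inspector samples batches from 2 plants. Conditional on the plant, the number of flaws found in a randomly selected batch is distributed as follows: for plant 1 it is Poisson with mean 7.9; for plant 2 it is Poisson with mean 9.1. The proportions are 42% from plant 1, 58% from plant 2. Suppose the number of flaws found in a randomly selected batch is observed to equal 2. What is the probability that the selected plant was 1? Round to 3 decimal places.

Likelihoods P(X=2 | ·): 1: 0.0115691; 2: 0.00462352.
Posterior ∝ prior × likelihood. Numerator for 1: 0.42·0.0115691 = 0.004859.
Normalizing constant: 0.42·0.0115691 + 0.58·0.00462352 = 0.00754065.
P(1 | observation) = 0.004859 / 0.00754065 = 0.644375.

0.644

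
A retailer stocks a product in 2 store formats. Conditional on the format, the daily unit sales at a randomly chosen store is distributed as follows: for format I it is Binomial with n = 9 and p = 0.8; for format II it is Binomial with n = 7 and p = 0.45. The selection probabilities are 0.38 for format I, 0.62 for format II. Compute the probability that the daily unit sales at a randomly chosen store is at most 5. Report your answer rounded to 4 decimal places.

0.6304

Conditional on each format, P(X ≤ 5): I: 0.0856417; II: 0.964294.
By total probability, P(X ≤ 5) = 0.38·0.0856417 + 0.62·0.964294 = 0.630406.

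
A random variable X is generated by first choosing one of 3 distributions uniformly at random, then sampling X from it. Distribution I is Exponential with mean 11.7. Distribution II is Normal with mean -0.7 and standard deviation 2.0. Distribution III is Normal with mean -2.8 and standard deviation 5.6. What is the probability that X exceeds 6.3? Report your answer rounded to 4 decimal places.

0.2120

Conditional on each component, P(X > 6.3): I: 0.583645; II: 0.000232629; III: 0.0520813.
By total probability, P(X > 6.3) = 0.333333·0.583645 + 0.333333·0.000232629 + 0.333333·0.0520813 = 0.211986.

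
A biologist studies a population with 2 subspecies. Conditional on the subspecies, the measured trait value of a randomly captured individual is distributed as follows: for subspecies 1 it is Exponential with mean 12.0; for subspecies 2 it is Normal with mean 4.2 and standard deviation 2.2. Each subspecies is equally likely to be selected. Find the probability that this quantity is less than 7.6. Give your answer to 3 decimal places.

0.704

Conditional on each subspecies, P(X < 7.6): 1: 0.469181; 2: 0.938882.
By total probability, P(X < 7.6) = 0.5·0.469181 + 0.5·0.938882 = 0.704031.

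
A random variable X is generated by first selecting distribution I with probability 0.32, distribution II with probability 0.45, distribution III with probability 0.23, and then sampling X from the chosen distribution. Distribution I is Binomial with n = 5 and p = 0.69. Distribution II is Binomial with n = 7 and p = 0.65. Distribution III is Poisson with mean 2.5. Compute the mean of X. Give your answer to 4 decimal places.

Component means — I: 3.45; II: 4.55; III: 2.5.
E[X] = 0.32·3.45 + 0.45·4.55 + 0.23·2.5 = 3.7265.

3.7265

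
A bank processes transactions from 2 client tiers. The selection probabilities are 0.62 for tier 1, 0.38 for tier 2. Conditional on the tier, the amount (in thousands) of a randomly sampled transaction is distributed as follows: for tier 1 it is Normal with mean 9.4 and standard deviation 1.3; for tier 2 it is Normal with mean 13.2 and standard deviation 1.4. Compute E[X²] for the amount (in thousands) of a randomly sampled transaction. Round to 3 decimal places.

122.787

For each component E[X²] = Var + (mean)², giving 1: 90.05; 2: 176.2.
Overall E[X²] = 0.62·90.05 + 0.38·176.2 = 122.787.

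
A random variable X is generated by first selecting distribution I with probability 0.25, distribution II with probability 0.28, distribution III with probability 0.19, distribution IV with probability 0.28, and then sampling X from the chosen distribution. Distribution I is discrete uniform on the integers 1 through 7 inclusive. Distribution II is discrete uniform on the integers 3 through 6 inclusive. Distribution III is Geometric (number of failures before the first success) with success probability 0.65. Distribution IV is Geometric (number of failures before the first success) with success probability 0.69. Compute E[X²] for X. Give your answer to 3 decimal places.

For each component E[X²] = Var + (mean)², giving I: 20; II: 21.5; III: 1.11834; IV: 0.852972.
Overall E[X²] = 0.25·20 + 0.28·21.5 + 0.19·1.11834 + 0.28·0.852972 = 11.4713.

11.471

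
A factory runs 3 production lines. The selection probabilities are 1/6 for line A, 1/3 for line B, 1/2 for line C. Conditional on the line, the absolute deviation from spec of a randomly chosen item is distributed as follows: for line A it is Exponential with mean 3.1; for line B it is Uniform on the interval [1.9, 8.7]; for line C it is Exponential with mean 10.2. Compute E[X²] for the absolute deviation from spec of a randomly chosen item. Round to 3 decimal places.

For each component E[X²] = Var + (mean)², giving A: 19.22; B: 31.9433; C: 208.08.
Overall E[X²] = 0.166667·19.22 + 0.333333·31.9433 + 0.5·208.08 = 117.891.

117.891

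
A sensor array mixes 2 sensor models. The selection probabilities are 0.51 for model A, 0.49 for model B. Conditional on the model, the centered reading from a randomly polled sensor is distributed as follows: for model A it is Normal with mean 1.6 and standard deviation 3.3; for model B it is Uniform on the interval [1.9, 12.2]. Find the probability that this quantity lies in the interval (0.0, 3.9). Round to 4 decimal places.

0.3212

Conditional on each model, P(0.0 < X < 3.9): A: 0.443197; B: 0.194175.
By total probability, P(0.0 < X < 3.9) = 0.51·0.443197 + 0.49·0.194175 = 0.321176.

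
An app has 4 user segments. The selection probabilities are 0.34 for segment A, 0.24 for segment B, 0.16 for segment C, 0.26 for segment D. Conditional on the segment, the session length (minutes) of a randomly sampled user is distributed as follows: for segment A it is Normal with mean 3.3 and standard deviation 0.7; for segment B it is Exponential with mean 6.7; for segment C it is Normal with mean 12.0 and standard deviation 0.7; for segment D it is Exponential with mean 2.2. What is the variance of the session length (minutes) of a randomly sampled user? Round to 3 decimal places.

23.782

Per component, A: μ=3.3, E[X²]=11.38; B: μ=6.7, E[X²]=89.78; C: μ=12, E[X²]=144.49; D: μ=2.2, E[X²]=9.68.
E[X] = 0.34·3.3 + 0.24·6.7 + 0.16·12 + 0.26·2.2 = 5.222.
E[X²] = 0.34·11.38 + 0.24·89.78 + 0.16·144.49 + 0.26·9.68 = 51.0516.
Var(X) = E[X²] − (E[X])² = 51.0516 − 27.2693 = 23.7823.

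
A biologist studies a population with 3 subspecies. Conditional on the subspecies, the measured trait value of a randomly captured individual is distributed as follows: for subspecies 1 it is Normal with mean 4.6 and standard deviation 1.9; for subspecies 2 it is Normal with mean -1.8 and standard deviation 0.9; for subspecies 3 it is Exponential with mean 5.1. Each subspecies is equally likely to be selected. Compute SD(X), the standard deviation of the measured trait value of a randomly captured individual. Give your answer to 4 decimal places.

Per component, 1: μ=4.6, E[X²]=24.77; 2: μ=-1.8, E[X²]=4.05; 3: μ=5.1, E[X²]=52.02.
E[X] = 0.333333·4.6 + 0.333333·-1.8 + 0.333333·5.1 = 2.63333.
E[X²] = 0.333333·24.77 + 0.333333·4.05 + 0.333333·52.02 = 26.9467.
Var(X) = E[X²] − (E[X])² = 26.9467 − 6.93444 = 20.0122.
SD(X) = √20.0122 = 4.4735.

4.4735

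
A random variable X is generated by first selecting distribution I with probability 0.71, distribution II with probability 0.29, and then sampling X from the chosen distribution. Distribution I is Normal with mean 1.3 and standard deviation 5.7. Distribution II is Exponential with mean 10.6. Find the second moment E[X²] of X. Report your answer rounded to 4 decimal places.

For each component E[X²] = Var + (mean)², giving I: 34.18; II: 224.72.
Overall E[X²] = 0.71·34.18 + 0.29·224.72 = 89.4366.

89.4366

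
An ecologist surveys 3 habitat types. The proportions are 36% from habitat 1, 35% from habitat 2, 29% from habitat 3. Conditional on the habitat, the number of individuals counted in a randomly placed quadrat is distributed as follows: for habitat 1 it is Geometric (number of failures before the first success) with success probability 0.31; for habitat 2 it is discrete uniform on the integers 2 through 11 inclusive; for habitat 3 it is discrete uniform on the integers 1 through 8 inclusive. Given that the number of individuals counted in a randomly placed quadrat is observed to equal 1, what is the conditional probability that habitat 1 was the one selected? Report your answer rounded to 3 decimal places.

0.680

Likelihoods P(X=1 | ·): 1: 0.2139; 2: 0; 3: 0.125.
Posterior ∝ prior × likelihood. Numerator for 1: 0.36·0.2139 = 0.077004.
Normalizing constant: 0.36·0.2139 + 0.35·0 + 0.29·0.125 = 0.113254.
P(1 | observation) = 0.077004 / 0.113254 = 0.679923.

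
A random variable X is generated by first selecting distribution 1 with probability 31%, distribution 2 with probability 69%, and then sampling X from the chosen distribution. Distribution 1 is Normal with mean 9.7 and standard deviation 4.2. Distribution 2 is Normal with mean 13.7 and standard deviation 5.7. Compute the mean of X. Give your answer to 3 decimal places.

12.460

Component means — 1: 9.7; 2: 13.7.
E[X] = 0.31·9.7 + 0.69·13.7 = 12.46.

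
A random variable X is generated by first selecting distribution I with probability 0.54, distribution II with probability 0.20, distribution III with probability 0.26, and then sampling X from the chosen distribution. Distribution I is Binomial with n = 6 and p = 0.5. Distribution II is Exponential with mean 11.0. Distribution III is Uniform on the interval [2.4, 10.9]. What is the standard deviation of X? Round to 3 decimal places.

6.028

Per component, I: μ=3, E[X²]=10.5; II: μ=11, E[X²]=242; III: μ=6.65, E[X²]=50.2433.
E[X] = 0.54·3 + 0.2·11 + 0.26·6.65 = 5.549.
E[X²] = 0.54·10.5 + 0.2·242 + 0.26·50.2433 = 67.1333.
Var(X) = E[X²] − (E[X])² = 67.1333 − 30.7914 = 36.3419.
SD(X) = √36.3419 = 6.02842.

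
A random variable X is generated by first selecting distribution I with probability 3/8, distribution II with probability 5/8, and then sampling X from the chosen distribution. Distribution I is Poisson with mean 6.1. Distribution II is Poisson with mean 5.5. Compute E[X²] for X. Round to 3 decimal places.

38.585

For each component E[X²] = Var + (mean)², giving I: 43.31; II: 35.75.
Overall E[X²] = 0.375·43.31 + 0.625·35.75 = 38.585.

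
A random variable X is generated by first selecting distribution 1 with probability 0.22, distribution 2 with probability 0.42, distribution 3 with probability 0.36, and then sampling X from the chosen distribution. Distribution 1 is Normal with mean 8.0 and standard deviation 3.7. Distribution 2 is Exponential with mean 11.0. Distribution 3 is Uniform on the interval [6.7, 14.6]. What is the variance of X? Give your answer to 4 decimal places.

57.1104

Per component, 1: μ=8, E[X²]=77.69; 2: μ=11, E[X²]=242; 3: μ=10.65, E[X²]=118.623.
E[X] = 0.22·8 + 0.42·11 + 0.36·10.65 = 10.214.
E[X²] = 0.22·77.69 + 0.42·242 + 0.36·118.623 = 161.436.
Var(X) = E[X²] − (E[X])² = 161.436 − 104.326 = 57.1104.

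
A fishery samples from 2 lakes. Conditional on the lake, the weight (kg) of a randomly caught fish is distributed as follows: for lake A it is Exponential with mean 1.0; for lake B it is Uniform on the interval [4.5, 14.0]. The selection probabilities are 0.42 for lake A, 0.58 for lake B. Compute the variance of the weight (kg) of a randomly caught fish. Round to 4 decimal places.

Per component, A: μ=1, E[X²]=2; B: μ=9.25, E[X²]=93.0833.
E[X] = 0.42·1 + 0.58·9.25 = 5.785.
E[X²] = 0.42·2 + 0.58·93.0833 = 54.8283.
Var(X) = E[X²] − (E[X])² = 54.8283 − 33.4662 = 21.3621.

21.3621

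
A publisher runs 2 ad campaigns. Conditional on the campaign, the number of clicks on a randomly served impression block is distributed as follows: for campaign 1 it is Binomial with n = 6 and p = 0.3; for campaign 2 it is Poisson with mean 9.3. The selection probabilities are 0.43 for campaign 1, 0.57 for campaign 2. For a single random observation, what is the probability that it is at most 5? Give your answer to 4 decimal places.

0.4859

Conditional on each campaign, P(X ≤ 5): 1: 0.999271; 2: 0.0986498.
By total probability, P(X ≤ 5) = 0.43·0.999271 + 0.57·0.0986498 = 0.485917.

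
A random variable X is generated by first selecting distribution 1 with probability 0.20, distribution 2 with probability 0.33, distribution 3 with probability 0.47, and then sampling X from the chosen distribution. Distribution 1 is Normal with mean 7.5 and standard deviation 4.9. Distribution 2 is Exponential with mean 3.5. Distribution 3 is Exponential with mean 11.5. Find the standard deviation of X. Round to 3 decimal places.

Per component, 1: μ=7.5, E[X²]=80.26; 2: μ=3.5, E[X²]=24.5; 3: μ=11.5, E[X²]=264.5.
E[X] = 0.2·7.5 + 0.33·3.5 + 0.47·11.5 = 8.06.
E[X²] = 0.2·80.26 + 0.33·24.5 + 0.47·264.5 = 148.452.
Var(X) = E[X²] − (E[X])² = 148.452 − 64.9636 = 83.4884.
SD(X) = √83.4884 = 9.1372.

9.137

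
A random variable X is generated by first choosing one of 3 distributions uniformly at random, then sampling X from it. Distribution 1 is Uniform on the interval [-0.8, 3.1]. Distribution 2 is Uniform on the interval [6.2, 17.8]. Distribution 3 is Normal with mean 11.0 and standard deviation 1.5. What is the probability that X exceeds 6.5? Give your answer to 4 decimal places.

Conditional on each component, P(X > 6.5): 1: 0; 2: 0.974138; 3: 0.99865.
By total probability, P(X > 6.5) = 0.333333·0 + 0.333333·0.974138 + 0.333333·0.99865 = 0.657596.

0.6576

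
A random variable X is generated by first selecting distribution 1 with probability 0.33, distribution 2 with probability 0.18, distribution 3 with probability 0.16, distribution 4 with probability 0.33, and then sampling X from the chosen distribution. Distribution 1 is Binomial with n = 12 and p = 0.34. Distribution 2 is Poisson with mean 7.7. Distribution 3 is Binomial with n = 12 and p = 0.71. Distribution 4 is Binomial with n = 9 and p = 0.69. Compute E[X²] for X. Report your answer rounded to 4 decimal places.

For each component E[X²] = Var + (mean)², giving 1: 19.3392; 2: 66.99; 3: 75.0612; 4: 40.4892.
Overall E[X²] = 0.33·19.3392 + 0.18·66.99 + 0.16·75.0612 + 0.33·40.4892 = 43.8114.

43.8114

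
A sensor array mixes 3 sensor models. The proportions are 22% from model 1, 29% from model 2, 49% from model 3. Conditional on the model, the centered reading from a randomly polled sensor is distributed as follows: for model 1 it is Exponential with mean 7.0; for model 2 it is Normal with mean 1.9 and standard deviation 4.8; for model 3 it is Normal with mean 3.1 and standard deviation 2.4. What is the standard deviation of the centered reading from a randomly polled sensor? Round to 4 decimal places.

4.8773

Per component, 1: μ=7, E[X²]=98; 2: μ=1.9, E[X²]=26.65; 3: μ=3.1, E[X²]=15.37.
E[X] = 0.22·7 + 0.29·1.9 + 0.49·3.1 = 3.61.
E[X²] = 0.22·98 + 0.29·26.65 + 0.49·15.37 = 36.8198.
Var(X) = E[X²] − (E[X])² = 36.8198 − 13.0321 = 23.7877.
SD(X) = √23.7877 = 4.87726.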